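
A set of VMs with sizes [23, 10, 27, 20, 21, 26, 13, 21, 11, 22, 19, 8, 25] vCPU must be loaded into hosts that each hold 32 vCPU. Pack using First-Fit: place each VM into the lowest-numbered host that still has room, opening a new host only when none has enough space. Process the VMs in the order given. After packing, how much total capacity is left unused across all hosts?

42

host 1: place 23 vCPU, 9 vCPU left
host 2: place 10 vCPU, 22 vCPU left
host 3: place 27 vCPU, 5 vCPU left
host 2: place 20 vCPU, 2 vCPU left
host 4: place 21 vCPU, 11 vCPU left
host 5: place 26 vCPU, 6 vCPU left
host 6: place 13 vCPU, 19 vCPU left
host 7: place 21 vCPU, 11 vCPU left
host 4: place 11 vCPU, 0 vCPU left
host 8: place 22 vCPU, 10 vCPU left
host 6: place 19 vCPU, 0 vCPU left
host 1: place 8 vCPU, 1 vCPU left
host 9: place 25 vCPU, 7 vCPU left
9 hosts × 32 vCPU = 288 vCPU; used 246 vCPU; unused 42 vCPU.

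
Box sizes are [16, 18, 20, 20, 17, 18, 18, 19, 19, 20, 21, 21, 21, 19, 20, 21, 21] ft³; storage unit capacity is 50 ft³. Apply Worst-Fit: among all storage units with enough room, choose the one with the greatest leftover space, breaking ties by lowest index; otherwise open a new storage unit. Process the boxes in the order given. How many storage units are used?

16 ft³ → storage unit 1 (remaining 34 ft³)
18 ft³ → storage unit 1 (remaining 16 ft³)
20 ft³ → storage unit 2 (remaining 30 ft³)
20 ft³ → storage unit 2 (remaining 10 ft³)
17 ft³ → storage unit 3 (remaining 33 ft³)
18 ft³ → storage unit 3 (remaining 15 ft³)
18 ft³ → storage unit 4 (remaining 32 ft³)
19 ft³ → storage unit 4 (remaining 13 ft³)
19 ft³ → storage unit 5 (remaining 31 ft³)
20 ft³ → storage unit 5 (remaining 11 ft³)
21 ft³ → storage unit 6 (remaining 29 ft³)
21 ft³ → storage unit 6 (remaining 8 ft³)
21 ft³ → storage unit 7 (remaining 29 ft³)
19 ft³ → storage unit 7 (remaining 10 ft³)
20 ft³ → storage unit 8 (remaining 30 ft³)
21 ft³ → storage unit 8 (remaining 9 ft³)
21 ft³ → storage unit 9 (remaining 29 ft³)
Final storage units: [16,18] [20,20] [17,18] [18,19] [19,20] [21,21] [21,19] [20,21] [21].

9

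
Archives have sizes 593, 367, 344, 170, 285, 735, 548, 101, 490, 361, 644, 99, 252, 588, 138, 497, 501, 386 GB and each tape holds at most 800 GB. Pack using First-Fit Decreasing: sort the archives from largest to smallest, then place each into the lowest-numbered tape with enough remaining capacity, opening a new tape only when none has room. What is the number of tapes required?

Sorted descending: 735, 644, 593, 588, 548, 501, 497, 490, 386, 367, 361, 344, 285, 252, 170, 138, 101, 99.
Put 735 GB in tape 1; 65 GB remain.
Put 644 GB in tape 2; 156 GB remain.
Put 593 GB in tape 3; 207 GB remain.
Put 588 GB in tape 4; 212 GB remain.
Put 548 GB in tape 5; 252 GB remain.
Put 501 GB in tape 6; 299 GB remain.
Put 497 GB in tape 7; 303 GB remain.
Put 490 GB in tape 8; 310 GB remain.
Put 386 GB in tape 9; 414 GB remain.
Put 367 GB in tape 9; 47 GB remain.
Put 361 GB in tape 10; 439 GB remain.
Put 344 GB in tape 10; 95 GB remain.
Put 285 GB in tape 6; 14 GB remain.
Put 252 GB in tape 5; 0 GB remain.
Put 170 GB in tape 3; 37 GB remain.
Put 138 GB in tape 2; 18 GB remain.
Put 101 GB in tape 4; 111 GB remain.
Put 99 GB in tape 4; 12 GB remain.

10 tapes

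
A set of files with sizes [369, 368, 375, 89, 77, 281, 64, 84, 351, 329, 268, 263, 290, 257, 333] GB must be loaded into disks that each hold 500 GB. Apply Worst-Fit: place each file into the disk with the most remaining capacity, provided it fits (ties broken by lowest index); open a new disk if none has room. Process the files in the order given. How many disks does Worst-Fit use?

11 disks

disk 1: place 369 GB, 131 GB left
disk 2: place 368 GB, 132 GB left
disk 3: place 375 GB, 125 GB left
disk 2: place 89 GB, 43 GB left
disk 1: place 77 GB, 54 GB left
disk 4: place 281 GB, 219 GB left
disk 4: place 64 GB, 155 GB left
disk 4: place 84 GB, 71 GB left
disk 5: place 351 GB, 149 GB left
disk 6: place 329 GB, 171 GB left
disk 7: place 268 GB, 232 GB left
disk 8: place 263 GB, 237 GB left
disk 9: place 290 GB, 210 GB left
disk 10: place 257 GB, 243 GB left
disk 11: place 333 GB, 167 GB left
Final disks: [369,77] [368,89] [375] [281,64,84] [351] [329] [268] [263] [290] [257] [333].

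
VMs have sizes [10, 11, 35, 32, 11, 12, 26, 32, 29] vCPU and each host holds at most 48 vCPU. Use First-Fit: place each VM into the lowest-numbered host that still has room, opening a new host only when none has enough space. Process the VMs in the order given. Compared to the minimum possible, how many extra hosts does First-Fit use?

1

First-Fit: [10,11,11,12] [35] [32] [26] [32] [29] → 6 hosts.
Total size 198 vCPU; any packing needs at least ⌈198/48⌉ = 5 hosts.
An optimal packing achieves that bound: [35,12] [32,11] [32,11] [29,10] [26] → 5 hosts.
Excess: 6 − 5 = 1.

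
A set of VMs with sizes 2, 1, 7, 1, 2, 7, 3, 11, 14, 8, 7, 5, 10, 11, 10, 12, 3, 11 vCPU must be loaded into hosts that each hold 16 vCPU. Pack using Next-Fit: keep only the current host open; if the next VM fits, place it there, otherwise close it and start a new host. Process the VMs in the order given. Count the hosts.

Put 2 vCPU in host 1; 14 vCPU remain.
Put 1 vCPU in host 1; 13 vCPU remain.
Put 7 vCPU in host 1; 6 vCPU remain.
Put 1 vCPU in host 1; 5 vCPU remain.
Put 2 vCPU in host 1; 3 vCPU remain.
Put 7 vCPU in host 2; 9 vCPU remain.
Put 3 vCPU in host 2; 6 vCPU remain.
Put 11 vCPU in host 3; 5 vCPU remain.
Put 14 vCPU in host 4; 2 vCPU remain.
Put 8 vCPU in host 5; 8 vCPU remain.
Put 7 vCPU in host 5; 1 vCPU remain.
Put 5 vCPU in host 6; 11 vCPU remain.
Put 10 vCPU in host 6; 1 vCPU remain.
Put 11 vCPU in host 7; 5 vCPU remain.
Put 10 vCPU in host 8; 6 vCPU remain.
Put 12 vCPU in host 9; 4 vCPU remain.
Put 3 vCPU in host 9; 1 vCPU remain.
Put 11 vCPU in host 10; 5 vCPU remain.

10 hosts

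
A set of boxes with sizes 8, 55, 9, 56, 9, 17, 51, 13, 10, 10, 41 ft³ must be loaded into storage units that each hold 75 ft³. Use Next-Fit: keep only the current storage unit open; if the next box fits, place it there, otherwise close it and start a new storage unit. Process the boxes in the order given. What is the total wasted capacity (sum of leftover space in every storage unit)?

21

storage unit 1: place 8 ft³, 67 ft³ left
storage unit 1: place 55 ft³, 12 ft³ left
storage unit 1: place 9 ft³, 3 ft³ left
storage unit 2: place 56 ft³, 19 ft³ left
storage unit 2: place 9 ft³, 10 ft³ left
storage unit 3: place 17 ft³, 58 ft³ left
storage unit 3: place 51 ft³, 7 ft³ left
storage unit 4: place 13 ft³, 62 ft³ left
storage unit 4: place 10 ft³, 52 ft³ left
storage unit 4: place 10 ft³, 42 ft³ left
storage unit 4: place 41 ft³, 1 ft³ left
4 storage units × 75 ft³ = 300 ft³; used 279 ft³; unused 21 ft³.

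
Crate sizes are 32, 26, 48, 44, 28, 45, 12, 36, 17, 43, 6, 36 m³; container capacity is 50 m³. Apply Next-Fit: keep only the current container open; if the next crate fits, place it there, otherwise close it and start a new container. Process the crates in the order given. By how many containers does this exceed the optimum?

1

Next-Fit: [32] [26] [48] [44] [28] [45] [12,36] [17] [43,6] [36] → 10 containers.
9 crates exceed 25 m³ (half the capacity), and no two of those can share a container, so at least 9 containers are needed.
An optimal packing achieves that bound: [48] [45] [44,6] [43] [36,12] [36] [32,17] [28] [26] → 9 containers.
Excess: 10 − 9 = 1.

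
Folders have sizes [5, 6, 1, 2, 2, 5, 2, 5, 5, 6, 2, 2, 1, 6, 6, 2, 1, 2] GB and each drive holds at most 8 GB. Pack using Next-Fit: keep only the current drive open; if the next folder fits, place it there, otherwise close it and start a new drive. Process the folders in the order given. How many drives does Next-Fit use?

11

5 GB → drive 1 (remaining 3 GB)
6 GB → drive 2 (remaining 2 GB)
1 GB → drive 2 (remaining 1 GB)
2 GB → drive 3 (remaining 6 GB)
2 GB → drive 3 (remaining 4 GB)
5 GB → drive 4 (remaining 3 GB)
2 GB → drive 4 (remaining 1 GB)
5 GB → drive 5 (remaining 3 GB)
5 GB → drive 6 (remaining 3 GB)
6 GB → drive 7 (remaining 2 GB)
2 GB → drive 7 (remaining 0 GB)
2 GB → drive 8 (remaining 6 GB)
1 GB → drive 8 (remaining 5 GB)
6 GB → drive 9 (remaining 2 GB)
6 GB → drive 10 (remaining 2 GB)
2 GB → drive 10 (remaining 0 GB)
1 GB → drive 11 (remaining 7 GB)
2 GB → drive 11 (remaining 5 GB)
Final drives: [5] [6,1] [2,2] [5,2] [5] [5] [6,2] [2,1] [6] [6,2] [1,2].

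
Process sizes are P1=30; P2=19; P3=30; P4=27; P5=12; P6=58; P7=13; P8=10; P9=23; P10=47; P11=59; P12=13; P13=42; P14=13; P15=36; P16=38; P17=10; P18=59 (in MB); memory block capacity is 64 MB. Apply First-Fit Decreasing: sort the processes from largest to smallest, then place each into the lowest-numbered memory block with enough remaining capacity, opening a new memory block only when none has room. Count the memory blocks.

Sorted descending: 59, 59, 58, 47, 42, 38, 36, 30, 30, 27, 23, 19, 13, 13, 13, 12, 10, 10.
59 MB → memory block 1 (remaining 5 MB)
59 MB → memory block 2 (remaining 5 MB)
58 MB → memory block 3 (remaining 6 MB)
47 MB → memory block 4 (remaining 17 MB)
42 MB → memory block 5 (remaining 22 MB)
38 MB → memory block 6 (remaining 26 MB)
36 MB → memory block 7 (remaining 28 MB)
30 MB → memory block 8 (remaining 34 MB)
30 MB → memory block 8 (remaining 4 MB)
27 MB → memory block 7 (remaining 1 MB)
23 MB → memory block 6 (remaining 3 MB)
19 MB → memory block 5 (remaining 3 MB)
13 MB → memory block 4 (remaining 4 MB)
13 MB → memory block 9 (remaining 51 MB)
13 MB → memory block 9 (remaining 38 MB)
12 MB → memory block 9 (remaining 26 MB)
10 MB → memory block 9 (remaining 16 MB)
10 MB → memory block 9 (remaining 6 MB)

9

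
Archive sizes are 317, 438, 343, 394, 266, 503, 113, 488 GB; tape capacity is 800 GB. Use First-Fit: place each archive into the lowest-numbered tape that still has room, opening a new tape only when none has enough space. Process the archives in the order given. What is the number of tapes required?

4

Put 317 GB in tape 1; 483 GB remain.
Put 438 GB in tape 1; 45 GB remain.
Put 343 GB in tape 2; 457 GB remain.
Put 394 GB in tape 2; 63 GB remain.
Put 266 GB in tape 3; 534 GB remain.
Put 503 GB in tape 3; 31 GB remain.
Put 113 GB in tape 4; 687 GB remain.
Put 488 GB in tape 4; 199 GB remain.
Final tapes: [317,438] [343,394] [266,503] [113,488].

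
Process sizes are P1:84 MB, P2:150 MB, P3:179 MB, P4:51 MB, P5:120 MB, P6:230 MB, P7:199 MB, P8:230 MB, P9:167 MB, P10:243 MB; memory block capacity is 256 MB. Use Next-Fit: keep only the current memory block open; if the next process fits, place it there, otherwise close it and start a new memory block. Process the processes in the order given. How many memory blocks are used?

memory block 1: place P1 (84 MB), 172 MB left
memory block 1: place P2 (150 MB), 22 MB left
memory block 2: place P3 (179 MB), 77 MB left
memory block 2: place P4 (51 MB), 26 MB left
memory block 3: place P5 (120 MB), 136 MB left
memory block 4: place P6 (230 MB), 26 MB left
memory block 5: place P7 (199 MB), 57 MB left
memory block 6: place P8 (230 MB), 26 MB left
memory block 7: place P9 (167 MB), 89 MB left
memory block 8: place P10 (243 MB), 13 MB left

8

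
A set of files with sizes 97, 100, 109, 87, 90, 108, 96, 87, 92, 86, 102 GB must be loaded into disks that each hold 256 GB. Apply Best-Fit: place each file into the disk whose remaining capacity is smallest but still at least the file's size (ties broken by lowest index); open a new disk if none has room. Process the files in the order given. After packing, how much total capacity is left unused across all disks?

97 GB → disk 1 (remaining 159 GB)
100 GB → disk 1 (remaining 59 GB)
109 GB → disk 2 (remaining 147 GB)
87 GB → disk 2 (remaining 60 GB)
90 GB → disk 3 (remaining 166 GB)
108 GB → disk 3 (remaining 58 GB)
96 GB → disk 4 (remaining 160 GB)
87 GB → disk 4 (remaining 73 GB)
92 GB → disk 5 (remaining 164 GB)
86 GB → disk 5 (remaining 78 GB)
102 GB → disk 6 (remaining 154 GB)
6 disks × 256 GB = 1536 GB; used 1054 GB; unused 482 GB.

482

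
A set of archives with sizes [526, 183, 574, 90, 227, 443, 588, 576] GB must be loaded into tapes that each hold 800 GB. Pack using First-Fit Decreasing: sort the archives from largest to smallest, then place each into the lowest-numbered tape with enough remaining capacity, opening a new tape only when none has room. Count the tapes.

5

Sorted descending: 588, 576, 574, 526, 443, 227, 183, 90.
588 GB → tape 1 (remaining 212 GB)
576 GB → tape 2 (remaining 224 GB)
574 GB → tape 3 (remaining 226 GB)
526 GB → tape 4 (remaining 274 GB)
443 GB → tape 5 (remaining 357 GB)
227 GB → tape 4 (remaining 47 GB)
183 GB → tape 1 (remaining 29 GB)
90 GB → tape 2 (remaining 134 GB)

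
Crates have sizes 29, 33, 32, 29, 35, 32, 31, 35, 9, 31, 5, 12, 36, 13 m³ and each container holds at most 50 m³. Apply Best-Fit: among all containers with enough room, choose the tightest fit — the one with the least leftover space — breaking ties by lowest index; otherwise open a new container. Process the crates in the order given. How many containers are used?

10

29 m³ → container 1 (remaining 21 m³)
33 m³ → container 2 (remaining 17 m³)
32 m³ → container 3 (remaining 18 m³)
29 m³ → container 4 (remaining 21 m³)
35 m³ → container 5 (remaining 15 m³)
32 m³ → container 6 (remaining 18 m³)
31 m³ → container 7 (remaining 19 m³)
35 m³ → container 8 (remaining 15 m³)
9 m³ → container 5 (remaining 6 m³)
31 m³ → container 9 (remaining 19 m³)
5 m³ → container 5 (remaining 1 m³)
12 m³ → container 8 (remaining 3 m³)
36 m³ → container 10 (remaining 14 m³)
13 m³ → container 10 (remaining 1 m³)
Final containers: [29] [33] [32] [29] [35,9,5] [32] [31] [35,12] [31] [36,13].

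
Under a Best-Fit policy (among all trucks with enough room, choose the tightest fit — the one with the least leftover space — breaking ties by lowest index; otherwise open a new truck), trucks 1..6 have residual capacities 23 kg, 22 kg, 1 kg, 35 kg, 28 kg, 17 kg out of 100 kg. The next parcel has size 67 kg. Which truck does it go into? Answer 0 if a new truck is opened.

0

No truck has ≥ 67 kg free, so a new truck is opened.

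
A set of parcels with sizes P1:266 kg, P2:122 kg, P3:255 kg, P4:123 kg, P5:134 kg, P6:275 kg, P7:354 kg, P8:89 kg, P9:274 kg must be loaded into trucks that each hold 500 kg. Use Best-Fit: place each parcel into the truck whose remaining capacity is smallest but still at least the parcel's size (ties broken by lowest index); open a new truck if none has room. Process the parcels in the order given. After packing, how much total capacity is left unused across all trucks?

P1 (266 kg) → truck 1 (remaining 234 kg)
P2 (122 kg) → truck 1 (remaining 112 kg)
P3 (255 kg) → truck 2 (remaining 245 kg)
P4 (123 kg) → truck 2 (remaining 122 kg)
P5 (134 kg) → truck 3 (remaining 366 kg)
P6 (275 kg) → truck 3 (remaining 91 kg)
P7 (354 kg) → truck 4 (remaining 146 kg)
P8 (89 kg) → truck 3 (remaining 2 kg)
P9 (274 kg) → truck 5 (remaining 226 kg)
5 trucks × 500 kg = 2500 kg; used 1892 kg; unused 608 kg.

608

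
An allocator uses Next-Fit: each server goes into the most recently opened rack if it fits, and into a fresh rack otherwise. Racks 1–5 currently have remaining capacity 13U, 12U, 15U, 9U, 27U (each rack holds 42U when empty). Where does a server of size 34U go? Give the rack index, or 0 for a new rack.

Next-Fit only looks at rack 5, which has 27U free.
34U does not fit, so a new rack is opened.

0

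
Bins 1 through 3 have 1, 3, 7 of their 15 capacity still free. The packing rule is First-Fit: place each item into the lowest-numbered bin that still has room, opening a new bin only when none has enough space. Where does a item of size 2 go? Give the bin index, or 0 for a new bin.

2

Bins with room: bin 2 (3), bin 3 (7).
The first with room is bin 2.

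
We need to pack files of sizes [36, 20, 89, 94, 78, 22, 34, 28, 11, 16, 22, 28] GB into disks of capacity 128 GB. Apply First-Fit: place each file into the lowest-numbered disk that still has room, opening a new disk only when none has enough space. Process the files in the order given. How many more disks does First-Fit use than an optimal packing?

First-Fit: [36,20,22,34,11] [89,28] [94,16] [78,22,28] → 4 disks.
Total size 478 GB; any packing needs at least ⌈478/128⌉ = 4 disks.
So 4 is already optimal.

0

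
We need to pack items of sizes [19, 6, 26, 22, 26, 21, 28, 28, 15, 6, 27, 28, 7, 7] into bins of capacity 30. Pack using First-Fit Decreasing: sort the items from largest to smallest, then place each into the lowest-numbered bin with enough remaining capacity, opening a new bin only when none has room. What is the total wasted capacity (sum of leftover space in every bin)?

Sorted descending: 28, 28, 28, 27, 26, 26, 22, 21, 19, 15, 7, 7, 6, 6.
28 → bin 1 (remaining 2)
28 → bin 2 (remaining 2)
28 → bin 3 (remaining 2)
27 → bin 4 (remaining 3)
26 → bin 5 (remaining 4)
26 → bin 6 (remaining 4)
22 → bin 7 (remaining 8)
21 → bin 8 (remaining 9)
19 → bin 9 (remaining 11)
15 → bin 10 (remaining 15)
7 → bin 7 (remaining 1)
7 → bin 8 (remaining 2)
6 → bin 9 (remaining 5)
6 → bin 10 (remaining 9)
10 bins × 30 = 300; used 266; unused 34.

34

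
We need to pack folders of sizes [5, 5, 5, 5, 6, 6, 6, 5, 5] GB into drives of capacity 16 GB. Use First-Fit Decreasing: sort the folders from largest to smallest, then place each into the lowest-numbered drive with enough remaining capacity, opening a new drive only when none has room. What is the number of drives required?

Sorted descending: 6, 6, 6, 5, 5, 5, 5, 5, 5.
drive 1: place 6 GB, 10 GB left
drive 1: place 6 GB, 4 GB left
drive 2: place 6 GB, 10 GB left
drive 2: place 5 GB, 5 GB left
drive 2: place 5 GB, 0 GB left
drive 3: place 5 GB, 11 GB left
drive 3: place 5 GB, 6 GB left
drive 3: place 5 GB, 1 GB left
drive 4: place 5 GB, 11 GB left

4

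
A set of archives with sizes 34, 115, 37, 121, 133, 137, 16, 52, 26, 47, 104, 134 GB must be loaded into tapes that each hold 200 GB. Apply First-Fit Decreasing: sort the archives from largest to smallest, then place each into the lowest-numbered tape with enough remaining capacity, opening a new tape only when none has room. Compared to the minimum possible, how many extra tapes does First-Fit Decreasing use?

First-Fit Decreasing: [137,52] [134,47,16] [133,37,26] [121,34] [115] [104] → 6 tapes.
6 archives exceed 100 GB (half the capacity), and no two of those can share a tape, so at least 6 tapes are needed.
So 6 is already optimal.

0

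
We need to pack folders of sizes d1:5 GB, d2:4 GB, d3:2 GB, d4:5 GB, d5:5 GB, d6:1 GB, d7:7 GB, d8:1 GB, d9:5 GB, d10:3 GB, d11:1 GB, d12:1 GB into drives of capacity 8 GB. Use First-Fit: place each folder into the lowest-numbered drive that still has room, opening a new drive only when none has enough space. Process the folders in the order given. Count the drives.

drive 1: place d1 (5 GB), 3 GB left
drive 2: place d2 (4 GB), 4 GB left
drive 1: place d3 (2 GB), 1 GB left
drive 3: place d4 (5 GB), 3 GB left
drive 4: place d5 (5 GB), 3 GB left
drive 1: place d6 (1 GB), 0 GB left
drive 5: place d7 (7 GB), 1 GB left
drive 2: place d8 (1 GB), 3 GB left
drive 6: place d9 (5 GB), 3 GB left
drive 2: place d10 (3 GB), 0 GB left
drive 3: place d11 (1 GB), 2 GB left
drive 3: place d12 (1 GB), 1 GB left

6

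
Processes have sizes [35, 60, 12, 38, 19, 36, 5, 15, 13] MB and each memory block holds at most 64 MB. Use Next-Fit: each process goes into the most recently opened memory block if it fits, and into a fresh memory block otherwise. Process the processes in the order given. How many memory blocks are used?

5

memory block 1: place 35 MB, 29 MB left
memory block 2: place 60 MB, 4 MB left
memory block 3: place 12 MB, 52 MB left
memory block 3: place 38 MB, 14 MB left
memory block 4: place 19 MB, 45 MB left
memory block 4: place 36 MB, 9 MB left
memory block 4: place 5 MB, 4 MB left
memory block 5: place 15 MB, 49 MB left
memory block 5: place 13 MB, 36 MB left
Final memory blocks: [35] [60] [12,38] [19,36,5] [15,13].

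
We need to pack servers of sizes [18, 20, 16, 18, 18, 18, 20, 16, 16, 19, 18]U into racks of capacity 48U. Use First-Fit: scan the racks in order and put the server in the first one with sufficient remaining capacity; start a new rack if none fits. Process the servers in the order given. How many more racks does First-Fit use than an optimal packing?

First-Fit: [18,20] [16,18] [18,18] [20,16] [16,19] [18] → 6 racks.
Total size 197U; any packing needs at least ⌈197/48⌉ = 5 racks.
An optimal packing achieves that bound: [20,20] [19,18] [18,18] [18,18] [16,16,16] → 5 racks.
Excess: 6 − 5 = 1.

1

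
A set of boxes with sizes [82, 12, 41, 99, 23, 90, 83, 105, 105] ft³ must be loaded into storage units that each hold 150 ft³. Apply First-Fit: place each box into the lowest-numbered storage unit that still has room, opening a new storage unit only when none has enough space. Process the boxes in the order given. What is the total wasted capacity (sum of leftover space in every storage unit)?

Put 82 ft³ in storage unit 1; 68 ft³ remain.
Put 12 ft³ in storage unit 1; 56 ft³ remain.
Put 41 ft³ in storage unit 1; 15 ft³ remain.
Put 99 ft³ in storage unit 2; 51 ft³ remain.
Put 23 ft³ in storage unit 2; 28 ft³ remain.
Put 90 ft³ in storage unit 3; 60 ft³ remain.
Put 83 ft³ in storage unit 4; 67 ft³ remain.
Put 105 ft³ in storage unit 5; 45 ft³ remain.
Put 105 ft³ in storage unit 6; 45 ft³ remain.
6 storage units × 150 ft³ = 900 ft³; used 640 ft³; unused 260 ft³.

260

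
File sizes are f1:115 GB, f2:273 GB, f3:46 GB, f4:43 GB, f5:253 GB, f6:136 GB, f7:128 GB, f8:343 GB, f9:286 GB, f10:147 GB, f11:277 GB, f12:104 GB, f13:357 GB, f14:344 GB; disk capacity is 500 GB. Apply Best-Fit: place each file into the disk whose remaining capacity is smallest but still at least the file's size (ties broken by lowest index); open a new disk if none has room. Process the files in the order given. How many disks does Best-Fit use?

7

f1 (115 GB) → disk 1 (remaining 385 GB)
f2 (273 GB) → disk 1 (remaining 112 GB)
f3 (46 GB) → disk 1 (remaining 66 GB)
f4 (43 GB) → disk 1 (remaining 23 GB)
f5 (253 GB) → disk 2 (remaining 247 GB)
f6 (136 GB) → disk 2 (remaining 111 GB)
f7 (128 GB) → disk 3 (remaining 372 GB)
f8 (343 GB) → disk 3 (remaining 29 GB)
f9 (286 GB) → disk 4 (remaining 214 GB)
f10 (147 GB) → disk 4 (remaining 67 GB)
f11 (277 GB) → disk 5 (remaining 223 GB)
f12 (104 GB) → disk 2 (remaining 7 GB)
f13 (357 GB) → disk 6 (remaining 143 GB)
f14 (344 GB) → disk 7 (remaining 156 GB)
Final disks: [115,273,46,43] [253,136,104] [128,343] [286,147] [277] [357] [344].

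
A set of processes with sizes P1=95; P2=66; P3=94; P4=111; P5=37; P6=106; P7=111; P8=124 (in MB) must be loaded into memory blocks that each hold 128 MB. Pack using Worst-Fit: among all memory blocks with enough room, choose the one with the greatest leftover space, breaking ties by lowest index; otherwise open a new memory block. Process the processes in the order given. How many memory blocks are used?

7

Put P1 (95 MB) in memory block 1; 33 MB remain.
Put P2 (66 MB) in memory block 2; 62 MB remain.
Put P3 (94 MB) in memory block 3; 34 MB remain.
Put P4 (111 MB) in memory block 4; 17 MB remain.
Put P5 (37 MB) in memory block 2; 25 MB remain.
Put P6 (106 MB) in memory block 5; 22 MB remain.
Put P7 (111 MB) in memory block 6; 17 MB remain.
Put P8 (124 MB) in memory block 7; 4 MB remain.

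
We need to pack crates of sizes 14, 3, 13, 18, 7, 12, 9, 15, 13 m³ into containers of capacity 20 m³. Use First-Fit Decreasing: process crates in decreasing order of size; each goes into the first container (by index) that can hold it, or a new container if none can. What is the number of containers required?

Sorted descending: 18, 15, 14, 13, 13, 12, 9, 7, 3.
18 m³ → container 1 (remaining 2 m³)
15 m³ → container 2 (remaining 5 m³)
14 m³ → container 3 (remaining 6 m³)
13 m³ → container 4 (remaining 7 m³)
13 m³ → container 5 (remaining 7 m³)
12 m³ → container 6 (remaining 8 m³)
9 m³ → container 7 (remaining 11 m³)
7 m³ → container 4 (remaining 0 m³)
3 m³ → container 2 (remaining 2 m³)
Final containers: [18] [15,3] [14] [13,7] [13] [12] [9].

7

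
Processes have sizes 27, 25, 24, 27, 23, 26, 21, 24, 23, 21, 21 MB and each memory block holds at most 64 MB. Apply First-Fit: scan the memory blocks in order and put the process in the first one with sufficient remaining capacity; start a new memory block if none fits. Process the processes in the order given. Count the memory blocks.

Put 27 MB in memory block 1; 37 MB remain.
Put 25 MB in memory block 1; 12 MB remain.
Put 24 MB in memory block 2; 40 MB remain.
Put 27 MB in memory block 2; 13 MB remain.
Put 23 MB in memory block 3; 41 MB remain.
Put 26 MB in memory block 3; 15 MB remain.
Put 21 MB in memory block 4; 43 MB remain.
Put 24 MB in memory block 4; 19 MB remain.
Put 23 MB in memory block 5; 41 MB remain.
Put 21 MB in memory block 5; 20 MB remain.
Put 21 MB in memory block 6; 43 MB remain.

6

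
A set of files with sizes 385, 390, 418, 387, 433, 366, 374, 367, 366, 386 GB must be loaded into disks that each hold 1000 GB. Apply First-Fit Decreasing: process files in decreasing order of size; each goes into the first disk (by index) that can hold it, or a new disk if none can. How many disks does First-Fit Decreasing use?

5

Sorted descending: 433, 418, 390, 387, 386, 385, 374, 367, 366, 366.
disk 1: place 433 GB, 567 GB left
disk 1: place 418 GB, 149 GB left
disk 2: place 390 GB, 610 GB left
disk 2: place 387 GB, 223 GB left
disk 3: place 386 GB, 614 GB left
disk 3: place 385 GB, 229 GB left
disk 4: place 374 GB, 626 GB left
disk 4: place 367 GB, 259 GB left
disk 5: place 366 GB, 634 GB left
disk 5: place 366 GB, 268 GB left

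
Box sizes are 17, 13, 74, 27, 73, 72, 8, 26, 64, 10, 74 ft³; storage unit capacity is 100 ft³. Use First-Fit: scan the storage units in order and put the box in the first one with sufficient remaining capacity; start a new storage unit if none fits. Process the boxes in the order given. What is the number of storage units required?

storage unit 1: place 17 ft³, 83 ft³ left
storage unit 1: place 13 ft³, 70 ft³ left
storage unit 2: place 74 ft³, 26 ft³ left
storage unit 1: place 27 ft³, 43 ft³ left
storage unit 3: place 73 ft³, 27 ft³ left
storage unit 4: place 72 ft³, 28 ft³ left
storage unit 1: place 8 ft³, 35 ft³ left
storage unit 1: place 26 ft³, 9 ft³ left
storage unit 5: place 64 ft³, 36 ft³ left
storage unit 2: place 10 ft³, 16 ft³ left
storage unit 6: place 74 ft³, 26 ft³ left

6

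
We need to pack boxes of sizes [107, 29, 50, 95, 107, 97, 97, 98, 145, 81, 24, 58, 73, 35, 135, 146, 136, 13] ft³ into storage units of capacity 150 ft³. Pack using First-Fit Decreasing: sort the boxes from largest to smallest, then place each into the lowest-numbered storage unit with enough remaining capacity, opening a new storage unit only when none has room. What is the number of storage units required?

12

Sorted descending: 146, 145, 136, 135, 107, 107, 98, 97, 97, 95, 81, 73, 58, 50, 35, 29, 24, 13.
storage unit 1: place 146 ft³, 4 ft³ left
storage unit 2: place 145 ft³, 5 ft³ left
storage unit 3: place 136 ft³, 14 ft³ left
storage unit 4: place 135 ft³, 15 ft³ left
storage unit 5: place 107 ft³, 43 ft³ left
storage unit 6: place 107 ft³, 43 ft³ left
storage unit 7: place 98 ft³, 52 ft³ left
storage unit 8: place 97 ft³, 53 ft³ left
storage unit 9: place 97 ft³, 53 ft³ left
storage unit 10: place 95 ft³, 55 ft³ left
storage unit 11: place 81 ft³, 69 ft³ left
storage unit 12: place 73 ft³, 77 ft³ left
storage unit 11: place 58 ft³, 11 ft³ left
storage unit 7: place 50 ft³, 2 ft³ left
storage unit 5: place 35 ft³, 8 ft³ left
storage unit 6: place 29 ft³, 14 ft³ left
storage unit 8: place 24 ft³, 29 ft³ left
storage unit 3: place 13 ft³, 1 ft³ left
Final storage units: [146] [145] [136,13] [135] [107,35] [107,29] [98,50] [97,24] [97] [95] [81,58] [73].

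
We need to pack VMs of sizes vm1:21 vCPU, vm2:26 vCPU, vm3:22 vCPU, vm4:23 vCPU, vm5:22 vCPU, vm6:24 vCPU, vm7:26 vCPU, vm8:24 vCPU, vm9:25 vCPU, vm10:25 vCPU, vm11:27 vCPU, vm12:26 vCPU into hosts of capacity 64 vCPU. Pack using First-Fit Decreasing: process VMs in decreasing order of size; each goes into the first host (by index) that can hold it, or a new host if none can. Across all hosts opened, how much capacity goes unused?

93

Sorted descending: 27, 26, 26, 26, 25, 25, 24, 24, 23, 22, 22, 21.
Put 27 vCPU in host 1; 37 vCPU remain.
Put 26 vCPU in host 1; 11 vCPU remain.
Put 26 vCPU in host 2; 38 vCPU remain.
Put 26 vCPU in host 2; 12 vCPU remain.
Put 25 vCPU in host 3; 39 vCPU remain.
Put 25 vCPU in host 3; 14 vCPU remain.
Put 24 vCPU in host 4; 40 vCPU remain.
Put 24 vCPU in host 4; 16 vCPU remain.
Put 23 vCPU in host 5; 41 vCPU remain.
Put 22 vCPU in host 5; 19 vCPU remain.
Put 22 vCPU in host 6; 42 vCPU remain.
Put 21 vCPU in host 6; 21 vCPU remain.
6 hosts × 64 vCPU = 384 vCPU; used 291 vCPU; unused 93 vCPU.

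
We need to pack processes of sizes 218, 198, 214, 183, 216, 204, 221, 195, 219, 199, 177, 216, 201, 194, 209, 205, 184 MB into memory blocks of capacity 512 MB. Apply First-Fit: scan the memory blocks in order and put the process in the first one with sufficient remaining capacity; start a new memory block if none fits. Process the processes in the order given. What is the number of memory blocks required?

memory block 1: place 218 MB, 294 MB left
memory block 1: place 198 MB, 96 MB left
memory block 2: place 214 MB, 298 MB left
memory block 2: place 183 MB, 115 MB left
memory block 3: place 216 MB, 296 MB left
memory block 3: place 204 MB, 92 MB left
memory block 4: place 221 MB, 291 MB left
memory block 4: place 195 MB, 96 MB left
memory block 5: place 219 MB, 293 MB left
memory block 5: place 199 MB, 94 MB left
memory block 6: place 177 MB, 335 MB left
memory block 6: place 216 MB, 119 MB left
memory block 7: place 201 MB, 311 MB left
memory block 7: place 194 MB, 117 MB left
memory block 8: place 209 MB, 303 MB left
memory block 8: place 205 MB, 98 MB left
memory block 9: place 184 MB, 328 MB left
Final memory blocks: [218,198] [214,183] [216,204] [221,195] [219,199] [177,216] [201,194] [209,205] [184].

9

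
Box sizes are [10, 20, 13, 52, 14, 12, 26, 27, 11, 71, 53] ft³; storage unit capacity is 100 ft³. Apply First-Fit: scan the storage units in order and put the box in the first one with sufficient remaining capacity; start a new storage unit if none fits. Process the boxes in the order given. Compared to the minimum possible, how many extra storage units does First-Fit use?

0

First-Fit: [10,20,13,52] [14,12,26,27,11] [71] [53] → 4 storage units.
Total size 309 ft³; any packing needs at least ⌈309/100⌉ = 4 storage units.
So 4 is already optimal.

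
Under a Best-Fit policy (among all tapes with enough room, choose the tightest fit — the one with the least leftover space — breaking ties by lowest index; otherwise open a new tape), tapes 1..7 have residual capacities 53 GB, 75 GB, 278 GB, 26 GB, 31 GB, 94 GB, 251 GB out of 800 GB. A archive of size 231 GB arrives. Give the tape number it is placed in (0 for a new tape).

7

Tapes with room: tape 3 (278 GB), tape 7 (251 GB).
Tightest fit is tape 7 with 251 GB free.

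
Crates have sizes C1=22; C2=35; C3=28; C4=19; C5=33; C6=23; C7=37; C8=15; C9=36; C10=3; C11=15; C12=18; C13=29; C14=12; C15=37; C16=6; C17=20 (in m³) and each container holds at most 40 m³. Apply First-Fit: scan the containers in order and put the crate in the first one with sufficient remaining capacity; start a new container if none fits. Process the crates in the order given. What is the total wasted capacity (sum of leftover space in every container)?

52

container 1: place C1 (22 m³), 18 m³ left
container 2: place C2 (35 m³), 5 m³ left
container 3: place C3 (28 m³), 12 m³ left
container 4: place C4 (19 m³), 21 m³ left
container 5: place C5 (33 m³), 7 m³ left
container 6: place C6 (23 m³), 17 m³ left
container 7: place C7 (37 m³), 3 m³ left
container 1: place C8 (15 m³), 3 m³ left
container 8: place C9 (36 m³), 4 m³ left
container 1: place C10 (3 m³), 0 m³ left
container 4: place C11 (15 m³), 6 m³ left
container 9: place C12 (18 m³), 22 m³ left
container 10: place C13 (29 m³), 11 m³ left
container 3: place C14 (12 m³), 0 m³ left
container 11: place C15 (37 m³), 3 m³ left
container 4: place C16 (6 m³), 0 m³ left
container 9: place C17 (20 m³), 2 m³ left
11 containers × 40 m³ = 440 m³; used 388 m³; unused 52 m³.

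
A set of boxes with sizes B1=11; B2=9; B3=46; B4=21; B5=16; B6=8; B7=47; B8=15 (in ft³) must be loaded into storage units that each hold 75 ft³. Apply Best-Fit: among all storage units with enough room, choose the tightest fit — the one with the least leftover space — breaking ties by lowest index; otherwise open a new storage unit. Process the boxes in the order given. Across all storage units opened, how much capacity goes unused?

52

B1 (11 ft³) → storage unit 1 (remaining 64 ft³)
B2 (9 ft³) → storage unit 1 (remaining 55 ft³)
B3 (46 ft³) → storage unit 1 (remaining 9 ft³)
B4 (21 ft³) → storage unit 2 (remaining 54 ft³)
B5 (16 ft³) → storage unit 2 (remaining 38 ft³)
B6 (8 ft³) → storage unit 1 (remaining 1 ft³)
B7 (47 ft³) → storage unit 3 (remaining 28 ft³)
B8 (15 ft³) → storage unit 3 (remaining 13 ft³)
3 storage units × 75 ft³ = 225 ft³; used 173 ft³; unused 52 ft³.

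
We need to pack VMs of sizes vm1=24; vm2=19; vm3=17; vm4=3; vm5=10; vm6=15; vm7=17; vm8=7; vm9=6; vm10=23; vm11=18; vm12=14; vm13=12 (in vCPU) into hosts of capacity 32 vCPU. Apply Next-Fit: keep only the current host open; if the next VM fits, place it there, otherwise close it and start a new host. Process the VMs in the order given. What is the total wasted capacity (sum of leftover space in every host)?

Put vm1 (24 vCPU) in host 1; 8 vCPU remain.
Put vm2 (19 vCPU) in host 2; 13 vCPU remain.
Put vm3 (17 vCPU) in host 3; 15 vCPU remain.
Put vm4 (3 vCPU) in host 3; 12 vCPU remain.
Put vm5 (10 vCPU) in host 3; 2 vCPU remain.
Put vm6 (15 vCPU) in host 4; 17 vCPU remain.
Put vm7 (17 vCPU) in host 4; 0 vCPU remain.
Put vm8 (7 vCPU) in host 5; 25 vCPU remain.
Put vm9 (6 vCPU) in host 5; 19 vCPU remain.
Put vm10 (23 vCPU) in host 6; 9 vCPU remain.
Put vm11 (18 vCPU) in host 7; 14 vCPU remain.
Put vm12 (14 vCPU) in host 7; 0 vCPU remain.
Put vm13 (12 vCPU) in host 8; 20 vCPU remain.
8 hosts × 32 vCPU = 256 vCPU; used 185 vCPU; unused 71 vCPU.

71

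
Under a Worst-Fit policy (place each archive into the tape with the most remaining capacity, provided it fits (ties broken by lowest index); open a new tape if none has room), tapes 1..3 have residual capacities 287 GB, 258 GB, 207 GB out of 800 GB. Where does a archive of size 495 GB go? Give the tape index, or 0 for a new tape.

0

No tape has ≥ 495 GB free, so a new tape is opened.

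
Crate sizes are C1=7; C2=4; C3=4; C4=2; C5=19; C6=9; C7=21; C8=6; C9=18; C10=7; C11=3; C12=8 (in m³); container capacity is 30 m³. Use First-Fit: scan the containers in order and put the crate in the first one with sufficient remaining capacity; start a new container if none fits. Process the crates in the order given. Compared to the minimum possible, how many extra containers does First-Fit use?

First-Fit: [7,4,4,2,9,3] [19,6] [21,7] [18,8] → 4 containers.
Total size 108 m³; any packing needs at least ⌈108/30⌉ = 4 containers.
So 4 is already optimal.

0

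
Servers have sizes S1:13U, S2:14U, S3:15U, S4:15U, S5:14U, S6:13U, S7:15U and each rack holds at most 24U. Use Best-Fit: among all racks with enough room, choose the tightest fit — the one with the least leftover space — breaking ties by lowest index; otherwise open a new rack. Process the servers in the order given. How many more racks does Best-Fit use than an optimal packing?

Best-Fit: [13] [14] [15] [15] [14] [13] [15] → 7 racks.
7 servers exceed 12U (half the capacity), and no two of those can share a rack, so at least 7 racks are needed.
So 7 is already optimal.

0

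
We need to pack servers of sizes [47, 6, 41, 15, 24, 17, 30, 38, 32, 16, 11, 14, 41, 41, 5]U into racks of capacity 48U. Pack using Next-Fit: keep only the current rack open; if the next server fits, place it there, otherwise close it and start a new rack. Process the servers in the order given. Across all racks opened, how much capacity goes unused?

54

Put 47U in rack 1; 1U remain.
Put 6U in rack 2; 42U remain.
Put 41U in rack 2; 1U remain.
Put 15U in rack 3; 33U remain.
Put 24U in rack 3; 9U remain.
Put 17U in rack 4; 31U remain.
Put 30U in rack 4; 1U remain.
Put 38U in rack 5; 10U remain.
Put 32U in rack 6; 16U remain.
Put 16U in rack 6; 0U remain.
Put 11U in rack 7; 37U remain.
Put 14U in rack 7; 23U remain.
Put 41U in rack 8; 7U remain.
Put 41U in rack 9; 7U remain.
Put 5U in rack 9; 2U remain.
9 racks × 48U = 432U; used 378U; unused 54U.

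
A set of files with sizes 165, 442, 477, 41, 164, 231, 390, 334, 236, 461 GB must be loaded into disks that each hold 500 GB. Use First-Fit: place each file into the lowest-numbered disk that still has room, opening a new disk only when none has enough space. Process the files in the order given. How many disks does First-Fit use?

disk 1: place 165 GB, 335 GB left
disk 2: place 442 GB, 58 GB left
disk 3: place 477 GB, 23 GB left
disk 1: place 41 GB, 294 GB left
disk 1: place 164 GB, 130 GB left
disk 4: place 231 GB, 269 GB left
disk 5: place 390 GB, 110 GB left
disk 6: place 334 GB, 166 GB left
disk 4: place 236 GB, 33 GB left
disk 7: place 461 GB, 39 GB left

7 disks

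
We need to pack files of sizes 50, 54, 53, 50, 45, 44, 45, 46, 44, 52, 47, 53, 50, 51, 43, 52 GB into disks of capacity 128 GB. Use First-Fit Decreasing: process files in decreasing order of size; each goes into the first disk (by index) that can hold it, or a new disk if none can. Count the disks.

Sorted descending: 54, 53, 53, 52, 52, 51, 50, 50, 50, 47, 46, 45, 45, 44, 44, 43.
Put 54 GB in disk 1; 74 GB remain.
Put 53 GB in disk 1; 21 GB remain.
Put 53 GB in disk 2; 75 GB remain.
Put 52 GB in disk 2; 23 GB remain.
Put 52 GB in disk 3; 76 GB remain.
Put 51 GB in disk 3; 25 GB remain.
Put 50 GB in disk 4; 78 GB remain.
Put 50 GB in disk 4; 28 GB remain.
Put 50 GB in disk 5; 78 GB remain.
Put 47 GB in disk 5; 31 GB remain.
Put 46 GB in disk 6; 82 GB remain.
Put 45 GB in disk 6; 37 GB remain.
Put 45 GB in disk 7; 83 GB remain.
Put 44 GB in disk 7; 39 GB remain.
Put 44 GB in disk 8; 84 GB remain.
Put 43 GB in disk 8; 41 GB remain.

8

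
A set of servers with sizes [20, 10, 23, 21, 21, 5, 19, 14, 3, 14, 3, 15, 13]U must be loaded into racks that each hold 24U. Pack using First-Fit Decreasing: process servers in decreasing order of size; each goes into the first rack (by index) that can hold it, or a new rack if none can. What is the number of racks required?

Sorted descending: 23, 21, 21, 20, 19, 15, 14, 14, 13, 10, 5, 3, 3.
Put 23U in rack 1; 1U remain.
Put 21U in rack 2; 3U remain.
Put 21U in rack 3; 3U remain.
Put 20U in rack 4; 4U remain.
Put 19U in rack 5; 5U remain.
Put 15U in rack 6; 9U remain.
Put 14U in rack 7; 10U remain.
Put 14U in rack 8; 10U remain.
Put 13U in rack 9; 11U remain.
Put 10U in rack 7; 0U remain.
Put 5U in rack 5; 0U remain.
Put 3U in rack 2; 0U remain.
Put 3U in rack 3; 0U remain.

9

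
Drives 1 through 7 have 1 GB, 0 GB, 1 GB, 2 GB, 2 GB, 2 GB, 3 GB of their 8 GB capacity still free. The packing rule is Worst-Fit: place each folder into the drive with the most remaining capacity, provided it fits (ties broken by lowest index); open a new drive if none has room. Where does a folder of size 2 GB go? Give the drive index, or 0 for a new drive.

7

Drives with room: drive 4 (2 GB), drive 5 (2 GB), drive 6 (2 GB), drive 7 (3 GB).
Most room is drive 7 with 3 GB free.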